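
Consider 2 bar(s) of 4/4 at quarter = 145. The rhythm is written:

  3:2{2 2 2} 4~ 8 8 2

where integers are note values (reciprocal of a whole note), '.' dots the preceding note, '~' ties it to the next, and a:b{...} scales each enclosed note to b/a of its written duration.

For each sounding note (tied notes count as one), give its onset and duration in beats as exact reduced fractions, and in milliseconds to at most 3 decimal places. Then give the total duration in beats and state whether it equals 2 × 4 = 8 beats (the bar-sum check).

1) 0.0ms=0b +551.724ms=4/3b
2) 551.724ms=4/3b +551.724ms=4/3b
3) 1103.448ms=8/3b +551.724ms=4/3b
4) 1655.172ms=4b +620.69ms=3/2b
5) 2275.862ms=11/2b +206.897ms=1/2b
6) 2482.759ms=6b +827.586ms=2b
Σ=8b of 8 (145bpm 4/4) — PASS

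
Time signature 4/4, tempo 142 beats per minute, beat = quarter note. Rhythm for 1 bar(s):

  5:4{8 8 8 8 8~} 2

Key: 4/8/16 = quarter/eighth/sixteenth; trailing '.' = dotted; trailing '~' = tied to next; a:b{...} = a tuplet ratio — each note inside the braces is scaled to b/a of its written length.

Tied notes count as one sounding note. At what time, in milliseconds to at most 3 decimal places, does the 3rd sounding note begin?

1. 0.0ms @ 0 + 169.014ms (2/5)
2. 169.014ms @ 2/5 + 169.014ms (2/5)
3. 338.028ms @ 4/5 + 169.014ms (2/5)
4. 507.042ms @ 6/5 + 169.014ms (2/5)
5. 676.056ms @ 8/5 + 1014.085ms (12/5)

note 3 onset = 4/5b = 338.028ms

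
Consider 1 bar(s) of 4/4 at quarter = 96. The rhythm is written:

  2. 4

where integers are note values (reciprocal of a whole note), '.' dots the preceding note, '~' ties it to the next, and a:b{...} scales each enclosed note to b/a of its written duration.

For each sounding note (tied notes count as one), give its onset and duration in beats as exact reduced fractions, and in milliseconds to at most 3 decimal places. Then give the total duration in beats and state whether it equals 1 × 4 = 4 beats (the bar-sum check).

1) 0.0ms=0b +1875.0ms=3b
2) 1875.0ms=3b +625.0ms=1b
Σ=4b of 4 (96bpm 4/4) — PASS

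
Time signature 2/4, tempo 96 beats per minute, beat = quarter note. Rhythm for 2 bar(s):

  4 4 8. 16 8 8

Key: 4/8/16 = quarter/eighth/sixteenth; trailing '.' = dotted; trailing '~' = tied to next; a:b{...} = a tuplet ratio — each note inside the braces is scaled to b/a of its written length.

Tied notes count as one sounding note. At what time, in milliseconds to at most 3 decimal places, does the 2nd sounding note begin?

1. 0.0ms @ 0 + 625.0ms (1)
2. 625.0ms @ 1 + 625.0ms (1)
3. 1250.0ms @ 2 + 468.75ms (3/4)
4. 1718.75ms @ 11/4 + 156.25ms (1/4)
5. 1875.0ms @ 3 + 312.5ms (1/2)
6. 2187.5ms @ 7/2 + 312.5ms (1/2)

note 2 onset = 1b = 625.0ms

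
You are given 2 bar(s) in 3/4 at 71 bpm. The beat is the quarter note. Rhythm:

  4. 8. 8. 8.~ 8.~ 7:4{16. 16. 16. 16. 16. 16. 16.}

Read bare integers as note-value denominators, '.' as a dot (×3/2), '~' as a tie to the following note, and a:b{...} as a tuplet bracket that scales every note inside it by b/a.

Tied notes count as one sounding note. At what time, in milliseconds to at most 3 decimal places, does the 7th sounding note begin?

note 7 onset = 36/7b = 4346.076ms

1. 0.0ms @ 0 + 1267.606ms (3/2)
2. 1267.606ms @ 3/2 + 633.803ms (3/4)
3. 1901.408ms @ 9/4 + 633.803ms (3/4)
4. 2535.211ms @ 3 + 1448.692ms (12/7)
5. 3983.903ms @ 33/7 + 181.087ms (3/14)
6. 4164.99ms @ 69/14 + 181.087ms (3/14)
7. 4346.076ms @ 36/7 + 181.087ms (3/14)
8. 4527.163ms @ 75/14 + 181.087ms (3/14)
9. 4708.249ms @ 39/7 + 181.087ms (3/14)
10. 4889.336ms @ 81/14 + 181.087ms (3/14)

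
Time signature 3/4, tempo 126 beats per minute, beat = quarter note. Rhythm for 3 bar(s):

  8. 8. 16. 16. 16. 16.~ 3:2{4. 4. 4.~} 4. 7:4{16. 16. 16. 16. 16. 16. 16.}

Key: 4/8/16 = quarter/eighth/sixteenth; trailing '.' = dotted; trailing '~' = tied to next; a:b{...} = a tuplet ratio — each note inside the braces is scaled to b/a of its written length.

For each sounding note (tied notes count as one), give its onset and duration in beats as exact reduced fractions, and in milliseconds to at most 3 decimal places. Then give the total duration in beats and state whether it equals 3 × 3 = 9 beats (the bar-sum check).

1) 0.0ms=0b +357.143ms=3/4b
2) 357.143ms=3/4b +357.143ms=3/4b
3) 714.286ms=3/2b +178.571ms=3/8b
4) 892.857ms=15/8b +178.571ms=3/8b
5) 1071.429ms=9/4b +178.571ms=3/8b
6) 1250.0ms=21/8b +654.762ms=11/8b
7) 1904.762ms=4b +476.19ms=1b
8) 2380.952ms=5b +1190.476ms=5/2b
9) 3571.429ms=15/2b +102.041ms=3/14b
10) 3673.469ms=54/7b +102.041ms=3/14b
11) 3775.51ms=111/14b +102.041ms=3/14b
12) 3877.551ms=57/7b +102.041ms=3/14b
13) 3979.592ms=117/14b +102.041ms=3/14b
14) 4081.633ms=60/7b +102.041ms=3/14b
15) 4183.673ms=123/14b +102.041ms=3/14b
Σ=9b of 9 (126bpm 3/4) — PASS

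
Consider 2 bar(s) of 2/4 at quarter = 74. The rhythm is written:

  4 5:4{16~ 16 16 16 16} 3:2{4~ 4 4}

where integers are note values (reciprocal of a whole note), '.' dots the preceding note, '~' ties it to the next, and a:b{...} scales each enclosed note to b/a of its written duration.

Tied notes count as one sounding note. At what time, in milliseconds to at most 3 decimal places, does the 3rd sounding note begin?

1. 0.0ms @ 0 + 810.811ms (1)
2. 810.811ms @ 1 + 324.324ms (2/5)
3. 1135.135ms @ 7/5 + 162.162ms (1/5)
4. 1297.297ms @ 8/5 + 162.162ms (1/5)
5. 1459.459ms @ 9/5 + 162.162ms (1/5)
6. 1621.622ms @ 2 + 1081.081ms (4/3)
7. 2702.703ms @ 10/3 + 540.541ms (2/3)

note 3 onset = 7/5b = 1135.135ms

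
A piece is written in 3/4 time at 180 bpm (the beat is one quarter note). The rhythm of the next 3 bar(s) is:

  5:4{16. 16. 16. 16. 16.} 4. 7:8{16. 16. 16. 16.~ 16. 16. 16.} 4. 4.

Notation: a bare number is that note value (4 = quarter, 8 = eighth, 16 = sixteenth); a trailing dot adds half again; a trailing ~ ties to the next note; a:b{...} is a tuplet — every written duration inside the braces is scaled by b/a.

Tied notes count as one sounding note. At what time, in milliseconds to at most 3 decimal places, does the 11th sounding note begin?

1. 0.0ms @ 0 + 100.0ms (3/10)
2. 100.0ms @ 3/10 + 100.0ms (3/10)
3. 200.0ms @ 3/5 + 100.0ms (3/10)
4. 300.0ms @ 9/10 + 100.0ms (3/10)
5. 400.0ms @ 6/5 + 100.0ms (3/10)
6. 500.0ms @ 3/2 + 500.0ms (3/2)
7. 1000.0ms @ 3 + 142.857ms (3/7)
8. 1142.857ms @ 24/7 + 142.857ms (3/7)
9. 1285.714ms @ 27/7 + 142.857ms (3/7)
10. 1428.571ms @ 30/7 + 285.714ms (6/7)
11. 1714.286ms @ 36/7 + 142.857ms (3/7)
12. 1857.143ms @ 39/7 + 142.857ms (3/7)
13. 2000.0ms @ 6 + 500.0ms (3/2)
14. 2500.0ms @ 15/2 + 500.0ms (3/2)

note 11 onset = 36/7b = 1714.286ms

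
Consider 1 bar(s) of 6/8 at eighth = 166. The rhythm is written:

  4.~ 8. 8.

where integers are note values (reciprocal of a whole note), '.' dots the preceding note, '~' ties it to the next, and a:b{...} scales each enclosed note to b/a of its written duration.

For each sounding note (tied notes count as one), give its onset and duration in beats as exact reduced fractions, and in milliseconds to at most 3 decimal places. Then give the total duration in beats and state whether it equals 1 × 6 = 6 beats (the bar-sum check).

1) 0.0ms=0b +1626.506ms=9/2b
2) 1626.506ms=9/2b +542.169ms=3/2b
Σ=6b of 6 (166bpm 6/8) — PASS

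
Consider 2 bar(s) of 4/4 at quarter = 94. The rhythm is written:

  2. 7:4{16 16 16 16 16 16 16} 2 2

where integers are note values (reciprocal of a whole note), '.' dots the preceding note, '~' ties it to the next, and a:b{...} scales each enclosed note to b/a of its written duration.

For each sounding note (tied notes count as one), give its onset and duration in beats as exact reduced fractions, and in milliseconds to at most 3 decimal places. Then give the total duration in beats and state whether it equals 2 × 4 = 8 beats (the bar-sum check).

1) 0.0ms=0b +1914.894ms=3b
2) 1914.894ms=3b +91.185ms=1/7b
3) 2006.079ms=22/7b +91.185ms=1/7b
4) 2097.264ms=23/7b +91.185ms=1/7b
5) 2188.45ms=24/7b +91.185ms=1/7b
6) 2279.635ms=25/7b +91.185ms=1/7b
7) 2370.821ms=26/7b +91.185ms=1/7b
8) 2462.006ms=27/7b +91.185ms=1/7b
9) 2553.191ms=4b +1276.596ms=2b
10) 3829.787ms=6b +1276.596ms=2b
Σ=8b of 8 (94bpm 4/4) — PASS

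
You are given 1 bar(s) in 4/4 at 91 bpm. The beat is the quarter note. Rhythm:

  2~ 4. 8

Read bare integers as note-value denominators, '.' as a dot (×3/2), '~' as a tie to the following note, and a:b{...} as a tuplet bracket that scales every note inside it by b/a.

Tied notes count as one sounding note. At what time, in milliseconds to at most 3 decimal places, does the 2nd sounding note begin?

1. 0.0ms @ 0 + 2307.692ms (7/2)
2. 2307.692ms @ 7/2 + 329.67ms (1/2)

note 2 onset = 7/2b = 2307.692ms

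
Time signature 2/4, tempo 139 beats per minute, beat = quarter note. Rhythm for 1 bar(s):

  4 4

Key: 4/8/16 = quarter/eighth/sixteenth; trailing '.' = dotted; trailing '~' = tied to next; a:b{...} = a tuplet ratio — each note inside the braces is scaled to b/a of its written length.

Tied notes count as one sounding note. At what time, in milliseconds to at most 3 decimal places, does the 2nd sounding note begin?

1. 0.0ms @ 0 + 431.655ms (1)
2. 431.655ms @ 1 + 431.655ms (1)

note 2 onset = 1b = 431.655ms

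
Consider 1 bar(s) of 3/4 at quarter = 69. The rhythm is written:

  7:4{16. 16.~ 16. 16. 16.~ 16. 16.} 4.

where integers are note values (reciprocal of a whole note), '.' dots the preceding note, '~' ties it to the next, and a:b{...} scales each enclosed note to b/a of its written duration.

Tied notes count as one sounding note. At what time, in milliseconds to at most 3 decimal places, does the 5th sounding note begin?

1. 0.0ms @ 0 + 186.335ms (3/14)
2. 186.335ms @ 3/14 + 372.671ms (3/7)
3. 559.006ms @ 9/14 + 186.335ms (3/14)
4. 745.342ms @ 6/7 + 372.671ms (3/7)
5. 1118.012ms @ 9/7 + 186.335ms (3/14)
6. 1304.348ms @ 3/2 + 1304.348ms (3/2)

note 5 onset = 9/7b = 1118.012ms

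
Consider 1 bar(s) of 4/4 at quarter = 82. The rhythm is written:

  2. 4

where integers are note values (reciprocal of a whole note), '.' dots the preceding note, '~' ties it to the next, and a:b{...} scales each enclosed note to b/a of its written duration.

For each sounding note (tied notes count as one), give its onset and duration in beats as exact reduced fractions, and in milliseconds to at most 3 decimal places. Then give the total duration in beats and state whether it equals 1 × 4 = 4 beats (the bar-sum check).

1) 0.0ms=0b +2195.122ms=3b
2) 2195.122ms=3b +731.707ms=1b
Σ=4b of 4 (82bpm 4/4) — PASS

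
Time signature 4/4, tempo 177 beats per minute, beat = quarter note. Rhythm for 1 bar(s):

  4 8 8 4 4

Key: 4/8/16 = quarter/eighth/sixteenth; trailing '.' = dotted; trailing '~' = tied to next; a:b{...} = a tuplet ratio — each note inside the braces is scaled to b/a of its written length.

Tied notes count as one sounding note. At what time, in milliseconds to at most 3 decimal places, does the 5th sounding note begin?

note 5 onset = 3b = 1016.949ms

1. 0.0ms @ 0 + 338.983ms (1)
2. 338.983ms @ 1 + 169.492ms (1/2)
3. 508.475ms @ 3/2 + 169.492ms (1/2)
4. 677.966ms @ 2 + 338.983ms (1)
5. 1016.949ms @ 3 + 338.983ms (1)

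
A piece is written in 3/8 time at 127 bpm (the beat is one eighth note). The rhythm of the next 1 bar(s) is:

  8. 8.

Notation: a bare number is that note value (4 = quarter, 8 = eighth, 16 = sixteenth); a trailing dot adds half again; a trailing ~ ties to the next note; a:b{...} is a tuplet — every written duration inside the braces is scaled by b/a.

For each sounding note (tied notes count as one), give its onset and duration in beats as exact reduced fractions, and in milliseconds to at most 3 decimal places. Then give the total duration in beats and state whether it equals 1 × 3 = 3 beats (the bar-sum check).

1) 0.0ms=0b +708.661ms=3/2b
2) 708.661ms=3/2b +708.661ms=3/2b
Σ=3b of 3 (127bpm 3/8) — PASS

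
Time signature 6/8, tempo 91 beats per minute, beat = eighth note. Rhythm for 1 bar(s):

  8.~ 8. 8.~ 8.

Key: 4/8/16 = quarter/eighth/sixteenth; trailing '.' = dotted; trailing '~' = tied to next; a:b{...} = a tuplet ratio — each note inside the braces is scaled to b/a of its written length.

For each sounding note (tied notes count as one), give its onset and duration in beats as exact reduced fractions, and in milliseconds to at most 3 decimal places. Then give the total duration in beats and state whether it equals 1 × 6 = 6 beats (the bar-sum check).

1) 0.0ms=0b +1978.022ms=3b
2) 1978.022ms=3b +1978.022ms=3b
Σ=6b of 6 (91bpm 6/8) — PASS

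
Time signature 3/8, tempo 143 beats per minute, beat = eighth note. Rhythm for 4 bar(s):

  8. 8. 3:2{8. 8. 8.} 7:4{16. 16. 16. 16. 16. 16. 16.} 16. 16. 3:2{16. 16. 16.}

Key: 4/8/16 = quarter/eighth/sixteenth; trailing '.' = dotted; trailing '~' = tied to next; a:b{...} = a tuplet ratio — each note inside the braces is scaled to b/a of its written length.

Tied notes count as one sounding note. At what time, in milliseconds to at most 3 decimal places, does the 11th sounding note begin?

note 11 onset = 57/7b = 3416.583ms

1. 0.0ms @ 0 + 629.371ms (3/2)
2. 629.371ms @ 3/2 + 629.371ms (3/2)
3. 1258.741ms @ 3 + 419.58ms (1)
4. 1678.322ms @ 4 + 419.58ms (1)
5. 2097.902ms @ 5 + 419.58ms (1)
6. 2517.483ms @ 6 + 179.82ms (3/7)
7. 2697.303ms @ 45/7 + 179.82ms (3/7)
8. 2877.123ms @ 48/7 + 179.82ms (3/7)
9. 3056.943ms @ 51/7 + 179.82ms (3/7)
10. 3236.763ms @ 54/7 + 179.82ms (3/7)
11. 3416.583ms @ 57/7 + 179.82ms (3/7)
12. 3596.404ms @ 60/7 + 179.82ms (3/7)
13. 3776.224ms @ 9 + 314.685ms (3/4)
14. 4090.909ms @ 39/4 + 314.685ms (3/4)
15. 4405.594ms @ 21/2 + 209.79ms (1/2)
16. 4615.385ms @ 11 + 209.79ms (1/2)
17. 4825.175ms @ 23/2 + 209.79ms (1/2)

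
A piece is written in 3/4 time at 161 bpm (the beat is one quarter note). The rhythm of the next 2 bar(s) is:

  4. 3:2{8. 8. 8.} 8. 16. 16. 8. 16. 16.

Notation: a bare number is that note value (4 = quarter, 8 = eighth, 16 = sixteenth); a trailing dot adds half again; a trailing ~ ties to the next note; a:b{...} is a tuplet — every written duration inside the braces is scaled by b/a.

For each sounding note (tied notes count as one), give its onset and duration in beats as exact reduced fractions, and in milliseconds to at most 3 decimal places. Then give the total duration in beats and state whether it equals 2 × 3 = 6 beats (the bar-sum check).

1) 0.0ms=0b +559.006ms=3/2b
2) 559.006ms=3/2b +186.335ms=1/2b
3) 745.342ms=2b +186.335ms=1/2b
4) 931.677ms=5/2b +186.335ms=1/2b
5) 1118.012ms=3b +279.503ms=3/4b
6) 1397.516ms=15/4b +139.752ms=3/8b
7) 1537.267ms=33/8b +139.752ms=3/8b
8) 1677.019ms=9/2b +279.503ms=3/4b
9) 1956.522ms=21/4b +139.752ms=3/8b
10) 2096.273ms=45/8b +139.752ms=3/8b
Σ=6b of 6 (161bpm 3/4) — PASS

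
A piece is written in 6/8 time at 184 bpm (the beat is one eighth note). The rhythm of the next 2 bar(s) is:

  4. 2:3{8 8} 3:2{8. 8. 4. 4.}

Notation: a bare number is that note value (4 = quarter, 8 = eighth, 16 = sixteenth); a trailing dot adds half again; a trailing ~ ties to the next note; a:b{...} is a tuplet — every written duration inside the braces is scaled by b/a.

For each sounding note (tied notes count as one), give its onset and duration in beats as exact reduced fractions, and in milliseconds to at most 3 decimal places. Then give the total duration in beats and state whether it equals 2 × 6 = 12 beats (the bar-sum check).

1) 0.0ms=0b +978.261ms=3b
2) 978.261ms=3b +489.13ms=3/2b
3) 1467.391ms=9/2b +489.13ms=3/2b
4) 1956.522ms=6b +326.087ms=1b
5) 2282.609ms=7b +326.087ms=1b
6) 2608.696ms=8b +652.174ms=2b
7) 3260.87ms=10b +652.174ms=2b
Σ=12b of 12 (184bpm 6/8) — PASS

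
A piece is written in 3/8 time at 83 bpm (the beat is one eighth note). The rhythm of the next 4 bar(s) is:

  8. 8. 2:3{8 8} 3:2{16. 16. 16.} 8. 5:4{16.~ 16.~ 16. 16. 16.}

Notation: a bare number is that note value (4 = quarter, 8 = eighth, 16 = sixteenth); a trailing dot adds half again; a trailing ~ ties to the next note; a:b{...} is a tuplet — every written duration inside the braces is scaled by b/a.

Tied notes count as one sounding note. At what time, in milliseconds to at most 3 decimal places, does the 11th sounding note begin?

1. 0.0ms @ 0 + 1084.337ms (3/2)
2. 1084.337ms @ 3/2 + 1084.337ms (3/2)
3. 2168.675ms @ 3 + 1084.337ms (3/2)
4. 3253.012ms @ 9/2 + 1084.337ms (3/2)
5. 4337.349ms @ 6 + 361.446ms (1/2)
6. 4698.795ms @ 13/2 + 361.446ms (1/2)
7. 5060.241ms @ 7 + 361.446ms (1/2)
8. 5421.687ms @ 15/2 + 1084.337ms (3/2)
9. 6506.024ms @ 9 + 1301.205ms (9/5)
10. 7807.229ms @ 54/5 + 433.735ms (3/5)
11. 8240.964ms @ 57/5 + 433.735ms (3/5)

note 11 onset = 57/5b = 8240.964ms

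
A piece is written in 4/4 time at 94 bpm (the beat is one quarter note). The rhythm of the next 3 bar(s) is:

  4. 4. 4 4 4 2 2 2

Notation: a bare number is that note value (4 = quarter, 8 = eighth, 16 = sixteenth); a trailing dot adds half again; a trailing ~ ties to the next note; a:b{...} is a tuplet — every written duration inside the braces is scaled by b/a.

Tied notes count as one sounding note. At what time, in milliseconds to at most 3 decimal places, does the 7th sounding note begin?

1. 0.0ms @ 0 + 957.447ms (3/2)
2. 957.447ms @ 3/2 + 957.447ms (3/2)
3. 1914.894ms @ 3 + 638.298ms (1)
4. 2553.191ms @ 4 + 638.298ms (1)
5. 3191.489ms @ 5 + 638.298ms (1)
6. 3829.787ms @ 6 + 1276.596ms (2)
7. 5106.383ms @ 8 + 1276.596ms (2)
8. 6382.979ms @ 10 + 1276.596ms (2)

note 7 onset = 8b = 5106.383ms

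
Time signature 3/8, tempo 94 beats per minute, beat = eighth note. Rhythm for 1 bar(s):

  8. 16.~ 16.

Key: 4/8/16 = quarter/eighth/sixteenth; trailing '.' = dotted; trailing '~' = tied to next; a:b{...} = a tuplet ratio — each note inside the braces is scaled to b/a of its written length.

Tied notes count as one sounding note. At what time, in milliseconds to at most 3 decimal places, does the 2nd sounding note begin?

note 2 onset = 3/2b = 957.447ms

1. 0.0ms @ 0 + 957.447ms (3/2)
2. 957.447ms @ 3/2 + 957.447ms (3/2)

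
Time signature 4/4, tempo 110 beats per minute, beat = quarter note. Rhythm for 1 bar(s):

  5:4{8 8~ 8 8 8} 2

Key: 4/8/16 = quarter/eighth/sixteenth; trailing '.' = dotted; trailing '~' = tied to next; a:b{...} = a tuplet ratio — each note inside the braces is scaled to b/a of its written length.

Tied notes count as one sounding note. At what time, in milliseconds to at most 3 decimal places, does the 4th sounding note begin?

note 4 onset = 8/5b = 872.727ms

1. 0.0ms @ 0 + 218.182ms (2/5)
2. 218.182ms @ 2/5 + 436.364ms (4/5)
3. 654.545ms @ 6/5 + 218.182ms (2/5)
4. 872.727ms @ 8/5 + 218.182ms (2/5)
5. 1090.909ms @ 2 + 1090.909ms (2)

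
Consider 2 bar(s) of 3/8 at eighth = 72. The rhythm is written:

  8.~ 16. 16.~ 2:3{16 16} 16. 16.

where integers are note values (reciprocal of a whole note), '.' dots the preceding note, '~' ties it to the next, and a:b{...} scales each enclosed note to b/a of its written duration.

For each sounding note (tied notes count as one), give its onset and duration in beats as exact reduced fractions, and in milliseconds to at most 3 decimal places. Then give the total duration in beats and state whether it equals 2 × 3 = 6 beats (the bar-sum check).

1) 0.0ms=0b +1875.0ms=9/4b
2) 1875.0ms=9/4b +1250.0ms=3/2b
3) 3125.0ms=15/4b +625.0ms=3/4b
4) 3750.0ms=9/2b +625.0ms=3/4b
5) 4375.0ms=21/4b +625.0ms=3/4b
Σ=6b of 6 (72bpm 3/8) — PASS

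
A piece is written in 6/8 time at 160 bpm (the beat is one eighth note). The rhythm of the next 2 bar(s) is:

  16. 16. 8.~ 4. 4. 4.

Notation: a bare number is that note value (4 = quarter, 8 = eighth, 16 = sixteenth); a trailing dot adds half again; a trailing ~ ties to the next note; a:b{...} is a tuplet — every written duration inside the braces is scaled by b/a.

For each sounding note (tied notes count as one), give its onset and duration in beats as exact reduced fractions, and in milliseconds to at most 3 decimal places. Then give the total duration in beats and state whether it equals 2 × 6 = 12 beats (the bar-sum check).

1) 0.0ms=0b +281.25ms=3/4b
2) 281.25ms=3/4b +281.25ms=3/4b
3) 562.5ms=3/2b +1687.5ms=9/2b
4) 2250.0ms=6b +1125.0ms=3b
5) 3375.0ms=9b +1125.0ms=3b
Σ=12b of 12 (160bpm 6/8) — PASS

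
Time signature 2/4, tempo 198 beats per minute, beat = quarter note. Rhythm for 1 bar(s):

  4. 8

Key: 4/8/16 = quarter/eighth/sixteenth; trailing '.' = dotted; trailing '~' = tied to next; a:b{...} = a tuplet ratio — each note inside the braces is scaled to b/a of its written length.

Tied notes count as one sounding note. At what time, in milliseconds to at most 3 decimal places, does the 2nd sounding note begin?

note 2 onset = 3/2b = 454.545ms

1. 0.0ms @ 0 + 454.545ms (3/2)
2. 454.545ms @ 3/2 + 151.515ms (1/2)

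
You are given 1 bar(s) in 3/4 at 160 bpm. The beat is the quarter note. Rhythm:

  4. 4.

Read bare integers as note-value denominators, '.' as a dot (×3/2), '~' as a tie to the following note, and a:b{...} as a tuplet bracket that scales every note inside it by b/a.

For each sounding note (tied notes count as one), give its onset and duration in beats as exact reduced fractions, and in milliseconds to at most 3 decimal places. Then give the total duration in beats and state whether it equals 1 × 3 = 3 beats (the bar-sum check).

1) 0.0ms=0b +562.5ms=3/2b
2) 562.5ms=3/2b +562.5ms=3/2b
Σ=3b of 3 (160bpm 3/4) — PASS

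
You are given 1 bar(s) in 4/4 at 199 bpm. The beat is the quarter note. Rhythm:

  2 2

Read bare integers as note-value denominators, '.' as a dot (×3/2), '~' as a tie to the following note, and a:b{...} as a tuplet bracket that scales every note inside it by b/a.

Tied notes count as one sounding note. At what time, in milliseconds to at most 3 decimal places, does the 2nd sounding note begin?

1. 0.0ms @ 0 + 603.015ms (2)
2. 603.015ms @ 2 + 603.015ms (2)

note 2 onset = 2b = 603.015ms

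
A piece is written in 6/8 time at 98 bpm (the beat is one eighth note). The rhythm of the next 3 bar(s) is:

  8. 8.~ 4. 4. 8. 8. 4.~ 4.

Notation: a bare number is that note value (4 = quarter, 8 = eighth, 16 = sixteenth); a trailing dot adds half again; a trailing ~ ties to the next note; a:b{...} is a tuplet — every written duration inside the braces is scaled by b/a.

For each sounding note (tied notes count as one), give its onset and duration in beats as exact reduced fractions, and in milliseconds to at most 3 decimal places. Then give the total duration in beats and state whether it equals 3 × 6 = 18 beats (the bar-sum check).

1) 0.0ms=0b +918.367ms=3/2b
2) 918.367ms=3/2b +2755.102ms=9/2b
3) 3673.469ms=6b +1836.735ms=3b
4) 5510.204ms=9b +918.367ms=3/2b
5) 6428.571ms=21/2b +918.367ms=3/2b
6) 7346.939ms=12b +3673.469ms=6b
Σ=18b of 18 (98bpm 6/8) — PASS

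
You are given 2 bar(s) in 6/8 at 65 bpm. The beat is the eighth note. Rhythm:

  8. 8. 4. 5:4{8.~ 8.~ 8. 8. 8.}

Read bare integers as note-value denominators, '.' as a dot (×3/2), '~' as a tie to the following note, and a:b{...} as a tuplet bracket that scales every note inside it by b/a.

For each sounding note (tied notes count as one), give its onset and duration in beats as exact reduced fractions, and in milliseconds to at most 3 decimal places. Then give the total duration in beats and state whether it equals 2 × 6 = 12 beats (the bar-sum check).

1) 0.0ms=0b +1384.615ms=3/2b
2) 1384.615ms=3/2b +1384.615ms=3/2b
3) 2769.231ms=3b +2769.231ms=3b
4) 5538.462ms=6b +3323.077ms=18/5b
5) 8861.538ms=48/5b +1107.692ms=6/5b
6) 9969.231ms=54/5b +1107.692ms=6/5b
Σ=12b of 12 (65bpm 6/8) — PASS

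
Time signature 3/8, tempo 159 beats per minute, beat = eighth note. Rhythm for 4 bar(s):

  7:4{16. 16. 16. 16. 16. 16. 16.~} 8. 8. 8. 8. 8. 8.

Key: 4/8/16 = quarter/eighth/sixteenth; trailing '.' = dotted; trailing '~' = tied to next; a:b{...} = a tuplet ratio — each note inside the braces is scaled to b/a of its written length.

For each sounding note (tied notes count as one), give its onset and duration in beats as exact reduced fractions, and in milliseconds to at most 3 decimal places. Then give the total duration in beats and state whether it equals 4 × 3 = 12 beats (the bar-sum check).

1) 0.0ms=0b +161.725ms=3/7b
2) 161.725ms=3/7b +161.725ms=3/7b
3) 323.45ms=6/7b +161.725ms=3/7b
4) 485.175ms=9/7b +161.725ms=3/7b
5) 646.9ms=12/7b +161.725ms=3/7b
6) 808.625ms=15/7b +161.725ms=3/7b
7) 970.35ms=18/7b +727.763ms=27/14b
8) 1698.113ms=9/2b +566.038ms=3/2b
9) 2264.151ms=6b +566.038ms=3/2b
10) 2830.189ms=15/2b +566.038ms=3/2b
11) 3396.226ms=9b +566.038ms=3/2b
12) 3962.264ms=21/2b +566.038ms=3/2b
Σ=12b of 12 (159bpm 3/8) — PASS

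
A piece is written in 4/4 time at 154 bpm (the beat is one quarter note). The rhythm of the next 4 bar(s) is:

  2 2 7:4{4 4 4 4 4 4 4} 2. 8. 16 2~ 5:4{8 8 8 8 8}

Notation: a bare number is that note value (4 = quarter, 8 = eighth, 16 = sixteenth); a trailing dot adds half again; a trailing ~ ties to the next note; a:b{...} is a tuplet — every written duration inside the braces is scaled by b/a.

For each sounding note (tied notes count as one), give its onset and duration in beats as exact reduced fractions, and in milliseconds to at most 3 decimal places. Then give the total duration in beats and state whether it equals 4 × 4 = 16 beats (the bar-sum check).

1) 0.0ms=0b +779.221ms=2b
2) 779.221ms=2b +779.221ms=2b
3) 1558.442ms=4b +222.635ms=4/7b
4) 1781.076ms=32/7b +222.635ms=4/7b
5) 2003.711ms=36/7b +222.635ms=4/7b
6) 2226.345ms=40/7b +222.635ms=4/7b
7) 2448.98ms=44/7b +222.635ms=4/7b
8) 2671.614ms=48/7b +222.635ms=4/7b
9) 2894.249ms=52/7b +222.635ms=4/7b
10) 3116.883ms=8b +1168.831ms=3b
11) 4285.714ms=11b +292.208ms=3/4b
12) 4577.922ms=47/4b +97.403ms=1/4b
13) 4675.325ms=12b +935.065ms=12/5b
14) 5610.39ms=72/5b +155.844ms=2/5b
15) 5766.234ms=74/5b +155.844ms=2/5b
16) 5922.078ms=76/5b +155.844ms=2/5b
17) 6077.922ms=78/5b +155.844ms=2/5b
Σ=16b of 16 (154bpm 4/4) — PASS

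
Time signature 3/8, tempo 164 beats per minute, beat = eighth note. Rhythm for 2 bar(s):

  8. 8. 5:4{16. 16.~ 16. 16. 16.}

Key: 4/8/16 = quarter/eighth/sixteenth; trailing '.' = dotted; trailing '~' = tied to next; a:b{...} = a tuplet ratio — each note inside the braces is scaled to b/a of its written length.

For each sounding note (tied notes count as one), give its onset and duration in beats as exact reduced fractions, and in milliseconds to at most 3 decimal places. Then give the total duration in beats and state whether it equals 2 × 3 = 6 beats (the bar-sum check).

1) 0.0ms=0b +548.78ms=3/2b
2) 548.78ms=3/2b +548.78ms=3/2b
3) 1097.561ms=3b +219.512ms=3/5b
4) 1317.073ms=18/5b +439.024ms=6/5b
5) 1756.098ms=24/5b +219.512ms=3/5b
6) 1975.61ms=27/5b +219.512ms=3/5b
Σ=6b of 6 (164bpm 3/8) — PASS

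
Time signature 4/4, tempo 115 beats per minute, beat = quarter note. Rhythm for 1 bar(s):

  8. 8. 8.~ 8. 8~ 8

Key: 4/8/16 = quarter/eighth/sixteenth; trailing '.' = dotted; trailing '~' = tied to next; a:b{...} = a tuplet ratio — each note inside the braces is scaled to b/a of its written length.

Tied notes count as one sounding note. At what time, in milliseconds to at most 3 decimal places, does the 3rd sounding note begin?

note 3 onset = 3/2b = 782.609ms

1. 0.0ms @ 0 + 391.304ms (3/4)
2. 391.304ms @ 3/4 + 391.304ms (3/4)
3. 782.609ms @ 3/2 + 782.609ms (3/2)
4. 1565.217ms @ 3 + 521.739ms (1)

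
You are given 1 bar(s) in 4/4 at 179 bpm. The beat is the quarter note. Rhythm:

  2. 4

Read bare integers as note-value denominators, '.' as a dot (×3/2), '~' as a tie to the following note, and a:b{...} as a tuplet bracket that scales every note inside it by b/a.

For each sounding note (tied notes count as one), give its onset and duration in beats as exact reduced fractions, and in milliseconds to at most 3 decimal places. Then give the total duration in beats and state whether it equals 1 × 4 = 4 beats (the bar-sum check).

1) 0.0ms=0b +1005.587ms=3b
2) 1005.587ms=3b +335.196ms=1b
Σ=4b of 4 (179bpm 4/4) — PASS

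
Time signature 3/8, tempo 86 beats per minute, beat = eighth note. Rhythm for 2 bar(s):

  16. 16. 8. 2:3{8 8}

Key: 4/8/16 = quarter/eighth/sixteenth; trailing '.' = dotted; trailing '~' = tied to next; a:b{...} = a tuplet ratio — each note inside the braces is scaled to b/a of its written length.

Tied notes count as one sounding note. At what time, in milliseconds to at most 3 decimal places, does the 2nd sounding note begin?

note 2 onset = 3/4b = 523.256ms

1. 0.0ms @ 0 + 523.256ms (3/4)
2. 523.256ms @ 3/4 + 523.256ms (3/4)
3. 1046.512ms @ 3/2 + 1046.512ms (3/2)
4. 2093.023ms @ 3 + 1046.512ms (3/2)
5. 3139.535ms @ 9/2 + 1046.512ms (3/2)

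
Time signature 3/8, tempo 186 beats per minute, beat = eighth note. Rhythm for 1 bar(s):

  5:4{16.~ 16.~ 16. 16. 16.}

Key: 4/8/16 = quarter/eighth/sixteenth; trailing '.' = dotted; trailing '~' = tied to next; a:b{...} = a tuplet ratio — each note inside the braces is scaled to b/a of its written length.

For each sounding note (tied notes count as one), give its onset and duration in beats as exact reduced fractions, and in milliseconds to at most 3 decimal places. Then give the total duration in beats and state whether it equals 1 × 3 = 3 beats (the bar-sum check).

1) 0.0ms=0b +580.645ms=9/5b
2) 580.645ms=9/5b +193.548ms=3/5b
3) 774.194ms=12/5b +193.548ms=3/5b
Σ=3b of 3 (186bpm 3/8) — PASS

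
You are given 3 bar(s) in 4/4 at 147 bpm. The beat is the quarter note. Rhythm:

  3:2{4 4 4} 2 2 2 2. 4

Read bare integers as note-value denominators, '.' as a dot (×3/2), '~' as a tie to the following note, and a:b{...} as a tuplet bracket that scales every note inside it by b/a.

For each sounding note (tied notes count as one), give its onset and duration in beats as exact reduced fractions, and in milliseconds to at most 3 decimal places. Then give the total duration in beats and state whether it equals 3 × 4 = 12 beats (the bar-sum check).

1) 0.0ms=0b +272.109ms=2/3b
2) 272.109ms=2/3b +272.109ms=2/3b
3) 544.218ms=4/3b +272.109ms=2/3b
4) 816.327ms=2b +816.327ms=2b
5) 1632.653ms=4b +816.327ms=2b
6) 2448.98ms=6b +816.327ms=2b
7) 3265.306ms=8b +1224.49ms=3b
8) 4489.796ms=11b +408.163ms=1b
Σ=12b of 12 (147bpm 4/4) — PASS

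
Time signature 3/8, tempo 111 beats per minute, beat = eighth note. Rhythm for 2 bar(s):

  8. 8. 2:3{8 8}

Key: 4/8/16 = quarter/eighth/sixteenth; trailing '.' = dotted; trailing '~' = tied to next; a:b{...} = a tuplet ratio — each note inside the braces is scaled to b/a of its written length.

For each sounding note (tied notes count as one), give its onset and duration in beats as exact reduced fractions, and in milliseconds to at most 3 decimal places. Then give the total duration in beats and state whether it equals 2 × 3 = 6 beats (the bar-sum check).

1) 0.0ms=0b +810.811ms=3/2b
2) 810.811ms=3/2b +810.811ms=3/2b
3) 1621.622ms=3b +810.811ms=3/2b
4) 2432.432ms=9/2b +810.811ms=3/2b
Σ=6b of 6 (111bpm 3/8) — PASS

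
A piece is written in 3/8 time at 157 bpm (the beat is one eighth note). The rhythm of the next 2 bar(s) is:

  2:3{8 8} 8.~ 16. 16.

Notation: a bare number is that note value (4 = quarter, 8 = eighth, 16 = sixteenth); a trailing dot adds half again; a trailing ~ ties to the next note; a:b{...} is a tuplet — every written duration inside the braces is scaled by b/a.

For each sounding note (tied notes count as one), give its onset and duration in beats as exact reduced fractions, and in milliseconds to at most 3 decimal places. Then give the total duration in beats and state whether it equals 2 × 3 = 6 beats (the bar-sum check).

1) 0.0ms=0b +573.248ms=3/2b
2) 573.248ms=3/2b +573.248ms=3/2b
3) 1146.497ms=3b +859.873ms=9/4b
4) 2006.369ms=21/4b +286.624ms=3/4b
Σ=6b of 6 (157bpm 3/8) — PASS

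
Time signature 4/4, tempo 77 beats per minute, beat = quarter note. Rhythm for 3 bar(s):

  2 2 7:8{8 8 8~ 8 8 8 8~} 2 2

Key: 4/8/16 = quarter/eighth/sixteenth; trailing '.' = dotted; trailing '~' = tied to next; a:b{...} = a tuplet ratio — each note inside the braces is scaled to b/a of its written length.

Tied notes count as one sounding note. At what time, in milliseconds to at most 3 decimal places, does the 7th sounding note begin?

note 7 onset = 48/7b = 5343.228ms

1. 0.0ms @ 0 + 1558.442ms (2)
2. 1558.442ms @ 2 + 1558.442ms (2)
3. 3116.883ms @ 4 + 445.269ms (4/7)
4. 3562.152ms @ 32/7 + 445.269ms (4/7)
5. 4007.421ms @ 36/7 + 890.538ms (8/7)
6. 4897.959ms @ 44/7 + 445.269ms (4/7)
7. 5343.228ms @ 48/7 + 445.269ms (4/7)
8. 5788.497ms @ 52/7 + 2003.711ms (18/7)
9. 7792.208ms @ 10 + 1558.442ms (2)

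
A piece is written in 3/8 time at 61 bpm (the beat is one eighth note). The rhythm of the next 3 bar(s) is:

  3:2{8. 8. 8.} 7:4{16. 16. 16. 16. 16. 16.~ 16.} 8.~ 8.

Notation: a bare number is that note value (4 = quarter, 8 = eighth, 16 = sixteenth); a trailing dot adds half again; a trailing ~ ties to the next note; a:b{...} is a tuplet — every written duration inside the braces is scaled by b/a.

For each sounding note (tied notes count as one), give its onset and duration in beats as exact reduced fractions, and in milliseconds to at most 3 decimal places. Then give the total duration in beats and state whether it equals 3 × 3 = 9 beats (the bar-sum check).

1) 0.0ms=0b +983.607ms=1b
2) 983.607ms=1b +983.607ms=1b
3) 1967.213ms=2b +983.607ms=1b
4) 2950.82ms=3b +421.546ms=3/7b
5) 3372.365ms=24/7b +421.546ms=3/7b
6) 3793.911ms=27/7b +421.546ms=3/7b
7) 4215.457ms=30/7b +421.546ms=3/7b
8) 4637.002ms=33/7b +421.546ms=3/7b
9) 5058.548ms=36/7b +843.091ms=6/7b
10) 5901.639ms=6b +2950.82ms=3b
Σ=9b of 9 (61bpm 3/8) — PASS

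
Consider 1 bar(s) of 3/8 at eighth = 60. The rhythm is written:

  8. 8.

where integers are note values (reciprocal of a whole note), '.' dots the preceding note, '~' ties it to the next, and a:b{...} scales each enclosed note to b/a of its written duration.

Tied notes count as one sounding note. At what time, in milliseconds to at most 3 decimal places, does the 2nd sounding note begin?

1. 0.0ms @ 0 + 1500.0ms (3/2)
2. 1500.0ms @ 3/2 + 1500.0ms (3/2)

note 2 onset = 3/2b = 1500.0ms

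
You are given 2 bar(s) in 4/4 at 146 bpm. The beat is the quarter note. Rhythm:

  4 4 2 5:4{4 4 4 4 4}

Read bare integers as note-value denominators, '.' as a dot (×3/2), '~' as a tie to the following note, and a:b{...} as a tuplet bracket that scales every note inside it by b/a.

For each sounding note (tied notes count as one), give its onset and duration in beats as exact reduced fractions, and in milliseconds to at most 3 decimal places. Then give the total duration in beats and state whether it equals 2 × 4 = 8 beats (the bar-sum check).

1) 0.0ms=0b +410.959ms=1b
2) 410.959ms=1b +410.959ms=1b
3) 821.918ms=2b +821.918ms=2b
4) 1643.836ms=4b +328.767ms=4/5b
5) 1972.603ms=24/5b +328.767ms=4/5b
6) 2301.37ms=28/5b +328.767ms=4/5b
7) 2630.137ms=32/5b +328.767ms=4/5b
8) 2958.904ms=36/5b +328.767ms=4/5b
Σ=8b of 8 (146bpm 4/4) — PASS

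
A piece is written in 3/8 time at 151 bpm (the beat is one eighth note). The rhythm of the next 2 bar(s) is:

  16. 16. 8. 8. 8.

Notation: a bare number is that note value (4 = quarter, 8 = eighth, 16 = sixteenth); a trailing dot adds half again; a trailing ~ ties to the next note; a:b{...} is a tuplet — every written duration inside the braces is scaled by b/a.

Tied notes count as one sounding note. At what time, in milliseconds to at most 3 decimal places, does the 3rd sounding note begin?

note 3 onset = 3/2b = 596.026ms

1. 0.0ms @ 0 + 298.013ms (3/4)
2. 298.013ms @ 3/4 + 298.013ms (3/4)
3. 596.026ms @ 3/2 + 596.026ms (3/2)
4. 1192.053ms @ 3 + 596.026ms (3/2)
5. 1788.079ms @ 9/2 + 596.026ms (3/2)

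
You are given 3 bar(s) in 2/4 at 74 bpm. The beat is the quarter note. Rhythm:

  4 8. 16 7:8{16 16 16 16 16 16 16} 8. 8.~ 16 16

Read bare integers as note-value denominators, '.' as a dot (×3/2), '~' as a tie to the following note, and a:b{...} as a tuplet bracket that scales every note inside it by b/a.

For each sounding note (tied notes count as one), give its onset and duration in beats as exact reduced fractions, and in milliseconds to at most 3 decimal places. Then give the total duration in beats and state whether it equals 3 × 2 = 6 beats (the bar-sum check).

1) 0.0ms=0b +810.811ms=1b
2) 810.811ms=1b +608.108ms=3/4b
3) 1418.919ms=7/4b +202.703ms=1/4b
4) 1621.622ms=2b +231.66ms=2/7b
5) 1853.282ms=16/7b +231.66ms=2/7b
6) 2084.942ms=18/7b +231.66ms=2/7b
7) 2316.602ms=20/7b +231.66ms=2/7b
8) 2548.263ms=22/7b +231.66ms=2/7b
9) 2779.923ms=24/7b +231.66ms=2/7b
10) 3011.583ms=26/7b +231.66ms=2/7b
11) 3243.243ms=4b +608.108ms=3/4b
12) 3851.351ms=19/4b +810.811ms=1b
13) 4662.162ms=23/4b +202.703ms=1/4b
Σ=6b of 6 (74bpm 2/4) — PASS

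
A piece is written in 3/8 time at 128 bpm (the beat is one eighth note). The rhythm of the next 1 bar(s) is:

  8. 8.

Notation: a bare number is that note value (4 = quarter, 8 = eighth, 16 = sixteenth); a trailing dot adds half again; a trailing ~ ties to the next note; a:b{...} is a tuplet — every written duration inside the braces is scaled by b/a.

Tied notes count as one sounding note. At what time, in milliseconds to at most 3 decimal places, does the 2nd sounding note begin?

note 2 onset = 3/2b = 703.125ms

1. 0.0ms @ 0 + 703.125ms (3/2)
2. 703.125ms @ 3/2 + 703.125ms (3/2)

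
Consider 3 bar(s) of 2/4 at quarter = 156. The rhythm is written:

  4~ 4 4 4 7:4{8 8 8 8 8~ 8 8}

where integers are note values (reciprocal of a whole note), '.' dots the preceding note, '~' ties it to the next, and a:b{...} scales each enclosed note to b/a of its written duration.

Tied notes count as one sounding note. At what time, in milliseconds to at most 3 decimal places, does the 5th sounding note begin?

1. 0.0ms @ 0 + 769.231ms (2)
2. 769.231ms @ 2 + 384.615ms (1)
3. 1153.846ms @ 3 + 384.615ms (1)
4. 1538.462ms @ 4 + 109.89ms (2/7)
5. 1648.352ms @ 30/7 + 109.89ms (2/7)
6. 1758.242ms @ 32/7 + 109.89ms (2/7)
7. 1868.132ms @ 34/7 + 109.89ms (2/7)
8. 1978.022ms @ 36/7 + 219.78ms (4/7)
9. 2197.802ms @ 40/7 + 109.89ms (2/7)

note 5 onset = 30/7b = 1648.352ms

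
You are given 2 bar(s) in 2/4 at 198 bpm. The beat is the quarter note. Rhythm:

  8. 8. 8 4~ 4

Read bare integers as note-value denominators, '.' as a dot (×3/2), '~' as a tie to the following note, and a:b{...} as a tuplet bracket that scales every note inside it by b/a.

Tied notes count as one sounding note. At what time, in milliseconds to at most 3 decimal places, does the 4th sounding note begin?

1. 0.0ms @ 0 + 227.273ms (3/4)
2. 227.273ms @ 3/4 + 227.273ms (3/4)
3. 454.545ms @ 3/2 + 151.515ms (1/2)
4. 606.061ms @ 2 + 606.061ms (2)

note 4 onset = 2b = 606.061ms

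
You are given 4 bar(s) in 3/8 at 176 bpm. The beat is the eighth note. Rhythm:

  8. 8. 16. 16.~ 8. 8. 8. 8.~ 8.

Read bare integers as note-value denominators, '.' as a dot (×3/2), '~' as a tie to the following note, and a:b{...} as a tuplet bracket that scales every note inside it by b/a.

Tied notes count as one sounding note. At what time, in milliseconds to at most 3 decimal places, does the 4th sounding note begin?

1. 0.0ms @ 0 + 511.364ms (3/2)
2. 511.364ms @ 3/2 + 511.364ms (3/2)
3. 1022.727ms @ 3 + 255.682ms (3/4)
4. 1278.409ms @ 15/4 + 767.045ms (9/4)
5. 2045.455ms @ 6 + 511.364ms (3/2)
6. 2556.818ms @ 15/2 + 511.364ms (3/2)
7. 3068.182ms @ 9 + 1022.727ms (3)

note 4 onset = 15/4b = 1278.409ms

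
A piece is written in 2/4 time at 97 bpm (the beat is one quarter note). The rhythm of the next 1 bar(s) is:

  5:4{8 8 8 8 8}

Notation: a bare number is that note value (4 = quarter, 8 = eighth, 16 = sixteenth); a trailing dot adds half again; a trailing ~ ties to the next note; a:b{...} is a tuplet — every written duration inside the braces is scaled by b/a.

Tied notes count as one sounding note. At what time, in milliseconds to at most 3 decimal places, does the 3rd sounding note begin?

1. 0.0ms @ 0 + 247.423ms (2/5)
2. 247.423ms @ 2/5 + 247.423ms (2/5)
3. 494.845ms @ 4/5 + 247.423ms (2/5)
4. 742.268ms @ 6/5 + 247.423ms (2/5)
5. 989.691ms @ 8/5 + 247.423ms (2/5)

note 3 onset = 4/5b = 494.845ms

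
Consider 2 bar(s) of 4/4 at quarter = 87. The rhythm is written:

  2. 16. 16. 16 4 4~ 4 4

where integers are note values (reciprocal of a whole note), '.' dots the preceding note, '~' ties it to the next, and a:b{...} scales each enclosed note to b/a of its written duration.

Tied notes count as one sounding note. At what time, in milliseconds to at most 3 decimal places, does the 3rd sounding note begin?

note 3 onset = 27/8b = 2327.586ms

1. 0.0ms @ 0 + 2068.966ms (3)
2. 2068.966ms @ 3 + 258.621ms (3/8)
3. 2327.586ms @ 27/8 + 258.621ms (3/8)
4. 2586.207ms @ 15/4 + 172.414ms (1/4)
5. 2758.621ms @ 4 + 689.655ms (1)
6. 3448.276ms @ 5 + 1379.31ms (2)
7. 4827.586ms @ 7 + 689.655ms (1)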